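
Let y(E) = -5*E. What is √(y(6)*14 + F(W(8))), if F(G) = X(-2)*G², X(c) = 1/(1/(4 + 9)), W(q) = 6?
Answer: 4*√3 ≈ 6.9282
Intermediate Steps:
X(c) = 13 (X(c) = 1/(1/13) = 13)
F(G) = 13*G²
√(y(6)*14 + F(W(8))) = √(-5*6*14 + 13*6²) = √(-30*14 + 13*36) = √(-420 + 468) = √48 = 4*√3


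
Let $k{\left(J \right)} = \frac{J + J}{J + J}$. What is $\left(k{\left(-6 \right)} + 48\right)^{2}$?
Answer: $2401$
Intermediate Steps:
$k{\left(J \right)} = 1$ ($k{\left(J \right)} = \frac{2 J}{2 J} = 2 J \frac{1}{2 J} = 1$)
$\left(k{\left(-6 \right)} + 48\right)^{2} = \left(1 + 48\right)^{2} = 49^{2} = 2401$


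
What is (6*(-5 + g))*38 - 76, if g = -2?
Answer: -1672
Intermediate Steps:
(6*(-5 + g))*38 - 76 = (6*(-5 - 2))*38 - 76 = (6*(-7))*38 - 76 = -42*38 - 76 = -1596 - 76 = -1672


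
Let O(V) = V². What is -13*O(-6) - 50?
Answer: -518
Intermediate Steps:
-13*O(-6) - 50 = -13*(-6)² - 50 = -13*36 - 50 = -468 - 50 = -518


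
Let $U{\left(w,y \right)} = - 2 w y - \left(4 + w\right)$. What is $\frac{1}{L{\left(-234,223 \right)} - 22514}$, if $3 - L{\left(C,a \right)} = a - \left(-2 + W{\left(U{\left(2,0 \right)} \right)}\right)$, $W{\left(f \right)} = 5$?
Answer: $- \frac{1}{22731} \approx -4.3993 \cdot 10^{-5}$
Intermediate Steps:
$U{\left(w,y \right)} = -4 - w - 2 w y$ ($U{\left(w,y \right)} = - 2 w y - \left(4 + w\right) = -4 - w - 2 w y$)
$L{\left(C,a \right)} = 6 - a$ ($L{\left(C,a \right)} = 3 - \left(a + \left(2 - 5\right)\right) = 3 - \left(a - 3\right) = 3 - \left(-3 + a\right) = 6 - a$)
$\frac{1}{L{\left(-234,223 \right)} - 22514} = \frac{1}{\left(6 - 223\right) - 22514} = \frac{1}{-217 - 22514} = \frac{1}{-22731} = - \frac{1}{22731}$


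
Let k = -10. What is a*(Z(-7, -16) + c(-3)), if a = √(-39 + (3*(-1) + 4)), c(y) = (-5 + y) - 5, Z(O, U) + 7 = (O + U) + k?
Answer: -53*I*√38 ≈ -326.71*I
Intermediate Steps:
Z(O, U) = -17 + O + U (Z(O, U) = -7 + ((O + U) - 10) = -7 + (-10 + O + U) = -17 + O + U)
c(y) = -10 + y
a = I*√38 (a = √(-39 + (-3 + 4)) = √(-39 + 1) = √(-38) = I*√38 ≈ 6.1644*I)
a*(Z(-7, -16) + c(-3)) = (I*√38)*((-17 - 7 - 16) + (-10 - 3)) = (I*√38)*(-40 - 13) = (I*√38)*(-53) = -53*I*√38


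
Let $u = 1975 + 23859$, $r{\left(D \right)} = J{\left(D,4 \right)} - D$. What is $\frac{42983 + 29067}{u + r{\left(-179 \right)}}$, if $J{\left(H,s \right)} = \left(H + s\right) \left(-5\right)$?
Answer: $\frac{36025}{13444} \approx 2.6796$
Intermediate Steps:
$J{\left(H,s \right)} = - 5 H - 5 s$
$r{\left(D \right)} = -20 - 6 D$ ($r{\left(D \right)} = \left(- 5 D - 20\right) - D = \left(-20 - 5 D\right) - D = -20 - 6 D$)
$u = 25834$
$\frac{42983 + 29067}{u + r{\left(-179 \right)}} = \frac{42983 + 29067}{25834 - -1054} = \frac{72050}{25834 + \left(-20 + 1074\right)} = \frac{72050}{25834 + 1054} = \frac{72050}{26888} = 72050 \cdot \frac{1}{26888} = \frac{36025}{13444}$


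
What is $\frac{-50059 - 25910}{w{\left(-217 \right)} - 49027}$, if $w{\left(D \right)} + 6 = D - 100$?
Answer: $\frac{25323}{16450} \approx 1.5394$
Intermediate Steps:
$w{\left(D \right)} = -106 + D$ ($w{\left(D \right)} = -6 + \left(D - 100\right) = -6 + \left(-100 + D\right) = -106 + D$)
$\frac{-50059 - 25910}{w{\left(-217 \right)} - 49027} = \frac{-50059 - 25910}{\left(-106 - 217\right) - 49027} = - \frac{75969}{-323 - 49027} = - \frac{75969}{-49350} = \left(-75969\right) \left(- \frac{1}{49350}\right) = \frac{25323}{16450}$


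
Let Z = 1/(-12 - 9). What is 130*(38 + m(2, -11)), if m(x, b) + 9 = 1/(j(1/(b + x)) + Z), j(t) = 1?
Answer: 7813/2 ≈ 3906.5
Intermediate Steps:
Z = -1/21 (Z = 1/(-21) = -1/21 ≈ -0.047619)
m(x, b) = -159/20 (m(x, b) = -9 + 1/(1 - 1/21) = -9 + 1/(20/21) = -9 + 21/20 = -159/20)
130*(38 + m(2, -11)) = 130*(38 - 159/20) = 130*(601/20) = 7813/2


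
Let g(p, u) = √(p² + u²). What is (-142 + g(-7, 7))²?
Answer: 20262 - 1988*√2 ≈ 17451.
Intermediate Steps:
(-142 + g(-7, 7))² = (-142 + √((-7)² + 7²))² = (-142 + √(49 + 49))² = (-142 + √98)² = (-142 + 7*√2)²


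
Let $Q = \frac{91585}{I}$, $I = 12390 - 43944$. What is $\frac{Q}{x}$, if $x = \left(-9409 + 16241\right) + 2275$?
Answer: $- \frac{91585}{287362278} \approx -0.00031871$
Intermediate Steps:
$I = -31554$ ($I = 12390 - 43944 = -31554$)
$x = 9107$ ($x = 6832 + 2275 = 9107$)
$Q = - \frac{91585}{31554}$ ($Q = \frac{91585}{-31554} = 91585 \left(- \frac{1}{31554}\right) = - \frac{91585}{31554} \approx -2.9025$)
$\frac{Q}{x} = - \frac{91585}{31554 \cdot 9107} = \left(- \frac{91585}{31554}\right) \frac{1}{9107} = - \frac{91585}{287362278}$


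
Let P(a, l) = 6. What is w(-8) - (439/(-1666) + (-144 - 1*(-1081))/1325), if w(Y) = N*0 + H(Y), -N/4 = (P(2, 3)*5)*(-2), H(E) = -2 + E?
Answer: -23053867/2207450 ≈ -10.444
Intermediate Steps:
N = 240 (N = -4*6*5*(-2) = -120*(-2) = -4*(-60) = 240)
w(Y) = -2 + Y (w(Y) = 240*0 + (-2 + Y) = 0 + (-2 + Y) = -2 + Y)
w(-8) - (439/(-1666) + (-144 - 1*(-1081))/1325) = (-2 - 8) - (439/(-1666) + (-144 - 1*(-1081))/1325) = -10 - (439*(-1/1666) + (-144 + 1081)*(1/1325)) = -10 - (-439/1666 + 937*(1/1325)) = -10 - (-439/1666 + 937/1325) = -10 - 1*979367/2207450 = -10 - 979367/2207450 = -23053867/2207450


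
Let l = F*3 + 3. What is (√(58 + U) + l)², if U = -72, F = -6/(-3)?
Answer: (9 + I*√14)² ≈ 67.0 + 67.35*I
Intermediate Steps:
F = 2 (F = -6*(-⅓) = 2)
l = 9 (l = 2*3 + 3 = 6 + 3 = 9)
(√(58 + U) + l)² = (√(58 - 72) + 9)² = (√(-14) + 9)² = (I*√14 + 9)² = (9 + I*√14)²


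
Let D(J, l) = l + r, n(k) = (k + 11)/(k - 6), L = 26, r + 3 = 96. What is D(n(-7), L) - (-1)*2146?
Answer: 2265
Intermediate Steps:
r = 93 (r = -3 + 96 = 93)
n(k) = (11 + k)/(-6 + k)
D(J, l) = 93 + l (D(J, l) = l + 93 = 93 + l)
D(n(-7), L) - (-1)*2146 = (93 + 26) - (-1)*2146 = 119 - 1*(-2146) = 119 + 2146 = 2265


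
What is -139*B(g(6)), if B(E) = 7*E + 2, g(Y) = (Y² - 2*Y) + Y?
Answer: -29468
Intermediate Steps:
g(Y) = Y² - Y
B(E) = 2 + 7*E
-139*B(g(6)) = -139*(2 + 7*(6*(-1 + 6))) = -139*(2 + 7*(6*5)) = -139*(2 + 7*30) = -139*(2 + 210) = -139*212 = -29468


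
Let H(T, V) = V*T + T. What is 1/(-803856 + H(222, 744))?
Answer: -1/638466 ≈ -1.5663e-6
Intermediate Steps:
H(T, V) = T + T*V (H(T, V) = T*V + T = T + T*V)
1/(-803856 + H(222, 744)) = 1/(-803856 + 222*(1 + 744)) = 1/(-803856 + 222*745) = 1/(-803856 + 165390) = 1/(-638466) = -1/638466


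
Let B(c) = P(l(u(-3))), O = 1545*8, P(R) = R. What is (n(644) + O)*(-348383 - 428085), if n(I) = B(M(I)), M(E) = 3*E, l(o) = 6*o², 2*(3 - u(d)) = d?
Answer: -9691485342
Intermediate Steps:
u(d) = 3 - d/2
O = 12360
B(c) = 243/2 (B(c) = 6*(3 - ½*(-3))² = 6*(3 + 3/2)² = 6*(9/2)² = 6*(81/4) = 243/2)
n(I) = 243/2
(n(644) + O)*(-348383 - 428085) = (243/2 + 12360)*(-348383 - 428085) = (24963/2)*(-776468) = -9691485342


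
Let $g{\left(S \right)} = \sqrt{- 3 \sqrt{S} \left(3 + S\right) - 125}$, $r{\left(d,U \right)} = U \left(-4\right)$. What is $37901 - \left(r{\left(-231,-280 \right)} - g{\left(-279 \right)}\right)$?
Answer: $36781 + \sqrt{-125 + 2484 i \sqrt{31}} \approx 36864.0 + 83.534 i$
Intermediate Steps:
$r{\left(d,U \right)} = - 4 U$
$g{\left(S \right)} = \sqrt{-125 - 3 \sqrt{S} \left(3 + S\right)}$ ($g{\left(S \right)} = \sqrt{- 3 \sqrt{S} \left(3 + S\right) - 125} = \sqrt{-125 - 3 \sqrt{S} \left(3 + S\right)}$)
$37901 - \left(r{\left(-231,-280 \right)} - g{\left(-279 \right)}\right) = 37901 - \left(\left(-4\right) \left(-280\right) - \sqrt{-125 - 9 \sqrt{-279} - 3 \left(-279\right)^{\frac{3}{2}}}\right) = 37901 - \left(1120 - \sqrt{-125 - 9 \cdot 3 i \sqrt{31} - 3 \left(- 837 i \sqrt{31}\right)}\right) = 37901 - \left(1120 - \sqrt{-125 - 27 i \sqrt{31} + 2511 i \sqrt{31}}\right) = 37901 - \left(1120 - \sqrt{-125 + 2484 i \sqrt{31}}\right) = 36781 + \sqrt{-125 + 2484 i \sqrt{31}}$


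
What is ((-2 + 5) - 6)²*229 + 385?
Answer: 2446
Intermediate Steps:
((-2 + 5) - 6)²*229 + 385 = (3 - 6)²*229 + 385 = (-3)²*229 + 385 = 9*229 + 385 = 2061 + 385 = 2446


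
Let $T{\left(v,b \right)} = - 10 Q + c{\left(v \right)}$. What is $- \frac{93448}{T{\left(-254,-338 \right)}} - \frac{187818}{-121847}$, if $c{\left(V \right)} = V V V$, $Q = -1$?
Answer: $\frac{1544585033314}{998356684369} \approx 1.5471$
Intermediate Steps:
$c{\left(V \right)} = V^{3}$ ($c{\left(V \right)} = V V^{2} = V^{3}$)
$T{\left(v,b \right)} = 10 + v^{3}$ ($T{\left(v,b \right)} = \left(-10\right) \left(-1\right) + v^{3} = 10 + v^{3}$)
$- \frac{93448}{T{\left(-254,-338 \right)}} - \frac{187818}{-121847} = - \frac{93448}{10 + \left(-254\right)^{3}} - \frac{187818}{-121847} = - \frac{93448}{10 - 16387064} - - \frac{187818}{121847} = - \frac{93448}{-16387054} + \frac{187818}{121847} = \left(-93448\right) \left(- \frac{1}{16387054}\right) + \frac{187818}{121847} = \frac{46724}{8193527} + \frac{187818}{121847} = \frac{1544585033314}{998356684369}$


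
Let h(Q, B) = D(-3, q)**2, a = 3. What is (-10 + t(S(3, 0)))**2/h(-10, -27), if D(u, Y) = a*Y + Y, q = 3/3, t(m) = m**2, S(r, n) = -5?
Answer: 225/16 ≈ 14.063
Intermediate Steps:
q = 1 (q = 3*(1/3) = 1)
D(u, Y) = 4*Y (D(u, Y) = 3*Y + Y = 4*Y)
h(Q, B) = 16 (h(Q, B) = (4*1)**2 = 4**2 = 16)
(-10 + t(S(3, 0)))**2/h(-10, -27) = (-10 + (-5)**2)**2/16 = (-10 + 25)**2*(1/16) = 15**2*(1/16) = 225*(1/16) = 225/16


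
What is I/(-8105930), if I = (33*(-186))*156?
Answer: 478764/4052965 ≈ 0.11813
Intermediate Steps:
I = -957528 (I = -6138*156 = -957528)
I/(-8105930) = -957528/(-8105930) = -957528*(-1/8105930) = 478764/4052965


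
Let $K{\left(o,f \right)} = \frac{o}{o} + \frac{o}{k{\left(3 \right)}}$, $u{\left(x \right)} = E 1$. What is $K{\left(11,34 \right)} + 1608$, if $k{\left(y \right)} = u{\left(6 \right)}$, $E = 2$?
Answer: $\frac{3229}{2} \approx 1614.5$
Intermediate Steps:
$u{\left(x \right)} = 2$ ($u{\left(x \right)} = 2 \cdot 1 = 2$)
$k{\left(y \right)} = 2$
$K{\left(o,f \right)} = 1 + \frac{o}{2}$ ($K{\left(o,f \right)} = \frac{o}{o} + \frac{o}{2} = 1 + o \frac{1}{2} = 1 + \frac{o}{2}$)
$K{\left(11,34 \right)} + 1608 = \left(1 + \frac{1}{2} \cdot 11\right) + 1608 = \left(1 + \frac{11}{2}\right) + 1608 = \frac{13}{2} + 1608 = \frac{3229}{2}$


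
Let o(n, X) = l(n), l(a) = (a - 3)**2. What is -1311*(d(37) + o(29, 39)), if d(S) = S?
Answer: -934743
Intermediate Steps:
l(a) = (-3 + a)**2
o(n, X) = (-3 + n)**2
-1311*(d(37) + o(29, 39)) = -1311*(37 + (-3 + 29)**2) = -1311*(37 + 26**2) = -1311*(37 + 676) = -1311*713 = -934743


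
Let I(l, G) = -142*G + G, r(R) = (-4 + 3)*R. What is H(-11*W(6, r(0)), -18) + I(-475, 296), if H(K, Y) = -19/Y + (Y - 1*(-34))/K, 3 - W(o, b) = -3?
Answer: -8263567/198 ≈ -41735.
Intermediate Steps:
r(R) = -R
W(o, b) = 6 (W(o, b) = 3 - 1*(-3) = 3 + 3 = 6)
I(l, G) = -141*G
H(K, Y) = -19/Y + (34 + Y)/K (H(K, Y) = -19/Y + (Y + 34)/K = -19/Y + (34 + Y)/K)
H(-11*W(6, r(0)), -18) + I(-475, 296) = (-19/(-18) + 34/((-11*6)) - 18/((-11*6))) - 141*296 = (-19*(-1/18) + 34/(-66) - 18/(-66)) - 41736 = (19/18 + 34*(-1/66) - 18*(-1/66)) - 41736 = (19/18 - 17/33 + 3/11) - 41736 = 161/198 - 41736 = -8263567/198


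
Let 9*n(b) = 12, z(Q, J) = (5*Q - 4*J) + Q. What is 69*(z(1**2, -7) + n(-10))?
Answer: 2438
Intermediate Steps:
z(Q, J) = -4*J + 6*Q (z(Q, J) = (-4*J + 5*Q) + Q = -4*J + 6*Q)
n(b) = 4/3 (n(b) = (1/9)*12 = 4/3)
69*(z(1**2, -7) + n(-10)) = 69*((-4*(-7) + 6*1**2) + 4/3) = 69*((28 + 6*1) + 4/3) = 69*((28 + 6) + 4/3) = 69*(34 + 4/3) = 69*(106/3) = 2438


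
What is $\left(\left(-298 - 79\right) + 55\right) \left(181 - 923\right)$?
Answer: $238924$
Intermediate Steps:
$\left(\left(-298 - 79\right) + 55\right) \left(181 - 923\right) = \left(-377 + 55\right) \left(-742\right) = \left(-322\right) \left(-742\right) = 238924$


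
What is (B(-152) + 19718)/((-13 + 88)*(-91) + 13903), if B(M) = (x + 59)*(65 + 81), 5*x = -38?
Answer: 68056/17695 ≈ 3.8461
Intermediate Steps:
x = -38/5 (x = (1/5)*(-38) = -38/5 ≈ -7.6000)
B(M) = 37522/5 (B(M) = (-38/5 + 59)*(65 + 81) = (257/5)*146 = 37522/5)
(B(-152) + 19718)/((-13 + 88)*(-91) + 13903) = (37522/5 + 19718)/((-13 + 88)*(-91) + 13903) = 136112/(5*(75*(-91) + 13903)) = 136112/(5*(-6825 + 13903)) = (136112/5)/7078 = (136112/5)*(1/7078) = 68056/17695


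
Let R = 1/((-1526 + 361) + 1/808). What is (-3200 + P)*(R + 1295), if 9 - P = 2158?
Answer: -2173490010551/313773 ≈ -6.9270e+6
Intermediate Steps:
P = -2149 (P = 9 - 1*2158 = 9 - 2158 = -2149)
R = -808/941319 (R = 1/(-1165 + 1/808) = 1/(-941319/808) = -808/941319 ≈ -0.00085837)
(-3200 + P)*(R + 1295) = (-3200 - 2149)*(-808/941319 + 1295) = -5349*1219007297/941319 = -2173490010551/313773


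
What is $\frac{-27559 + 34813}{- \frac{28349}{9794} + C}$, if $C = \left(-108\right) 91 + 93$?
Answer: $- \frac{71045676}{95372939} \approx -0.74492$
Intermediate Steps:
$C = -9735$ ($C = -9828 + 93 = -9735$)
$\frac{-27559 + 34813}{- \frac{28349}{9794} + C} = \frac{-27559 + 34813}{- \frac{28349}{9794} - 9735} = \frac{7254}{\left(-28349\right) \frac{1}{9794} - 9735} = \frac{7254}{- \frac{28349}{9794} - 9735} = \frac{7254}{- \frac{95372939}{9794}} = 7254 \left(- \frac{9794}{95372939}\right) = - \frac{71045676}{95372939}$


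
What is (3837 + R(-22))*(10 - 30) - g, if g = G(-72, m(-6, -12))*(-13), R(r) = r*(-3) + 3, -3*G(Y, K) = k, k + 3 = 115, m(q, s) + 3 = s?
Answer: -235816/3 ≈ -78605.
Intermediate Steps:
m(q, s) = -3 + s
k = 112 (k = -3 + 115 = 112)
G(Y, K) = -112/3 (G(Y, K) = -⅓*112 = -112/3)
R(r) = 3 - 3*r (R(r) = -3*r + 3 = 3 - 3*r)
g = 1456/3 (g = -112/3*(-13) = 1456/3 ≈ 485.33)
(3837 + R(-22))*(10 - 30) - g = (3837 + (3 - 3*(-22)))*(10 - 30) - 1*1456/3 = (3837 + (3 + 66))*(-20) - 1456/3 = (3837 + 69)*(-20) - 1456/3 = 3906*(-20) - 1456/3 = -78120 - 1456/3 = -235816/3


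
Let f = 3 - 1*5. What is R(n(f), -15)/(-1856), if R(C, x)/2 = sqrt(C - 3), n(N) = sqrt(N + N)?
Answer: -sqrt(-3 + 2*I)/928 ≈ -0.00059294 - 0.0019584*I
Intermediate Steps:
f = -2 (f = 3 - 5 = -2)
n(N) = sqrt(2)*sqrt(N) (n(N) = sqrt(2*N) = sqrt(2)*sqrt(N))
R(C, x) = 2*sqrt(-3 + C) (R(C, x) = 2*sqrt(C - 3) = 2*sqrt(-3 + C))
R(n(f), -15)/(-1856) = (2*sqrt(-3 + sqrt(2)*sqrt(-2)))/(-1856) = -sqrt(-3 + sqrt(2)*(I*sqrt(2)))/928 = -sqrt(-3 + 2*I)/928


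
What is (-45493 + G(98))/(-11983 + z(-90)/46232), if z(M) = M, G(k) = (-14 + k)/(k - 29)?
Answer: 24186525076/6370978679 ≈ 3.7964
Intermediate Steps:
G(k) = (-14 + k)/(-29 + k)
(-45493 + G(98))/(-11983 + z(-90)/46232) = (-45493 + (-14 + 98)/(-29 + 98))/(-11983 - 90/46232) = (-45493 + 84/69)/(-11983 - 90*1/46232) = (-45493 + (1/69)*84)/(-11983 - 45/23116) = (-45493 + 28/23)/(-276999073/23116) = -1046311/23*(-23116/276999073) = 24186525076/6370978679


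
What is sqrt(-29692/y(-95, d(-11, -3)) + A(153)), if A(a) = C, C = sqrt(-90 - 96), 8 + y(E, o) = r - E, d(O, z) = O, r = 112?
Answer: sqrt(-5908708 + 39601*I*sqrt(186))/199 ≈ 0.55768 + 12.228*I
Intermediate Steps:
y(E, o) = 104 - E (y(E, o) = -8 + (112 - E) = 104 - E)
C = I*sqrt(186) (C = sqrt(-186) = I*sqrt(186) ≈ 13.638*I)
A(a) = I*sqrt(186)
sqrt(-29692/y(-95, d(-11, -3)) + A(153)) = sqrt(-29692/(104 - 1*(-95)) + I*sqrt(186)) = sqrt(-29692/(104 + 95) + I*sqrt(186)) = sqrt(-29692/199 + I*sqrt(186))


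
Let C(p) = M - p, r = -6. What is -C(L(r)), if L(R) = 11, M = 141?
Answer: -130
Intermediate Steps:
C(p) = 141 - p
-C(L(r)) = -(141 - 1*11) = -(141 - 11) = -1*130 = -130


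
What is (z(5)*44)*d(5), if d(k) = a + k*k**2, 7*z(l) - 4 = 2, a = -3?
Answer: 32208/7 ≈ 4601.1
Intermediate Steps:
z(l) = 6/7 (z(l) = 4/7 + (1/7)*2 = 4/7 + 2/7 = 6/7)
d(k) = -3 + k**3 (d(k) = -3 + k*k**2 = -3 + k**3)
(z(5)*44)*d(5) = ((6/7)*44)*(-3 + 5**3) = 264*(-3 + 125)/7 = (264/7)*122 = 32208/7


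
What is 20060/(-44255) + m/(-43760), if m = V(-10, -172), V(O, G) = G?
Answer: -43510687/96829940 ≈ -0.44935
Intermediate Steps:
m = -172
20060/(-44255) + m/(-43760) = 20060/(-44255) - 172/(-43760) = 20060*(-1/44255) - 172*(-1/43760) = -4012/8851 + 43/10940 = -43510687/96829940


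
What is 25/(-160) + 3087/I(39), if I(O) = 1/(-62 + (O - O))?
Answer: -6124613/32 ≈ -1.9139e+5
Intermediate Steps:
I(O) = -1/62 (I(O) = 1/(-62 + 0) = 1/(-62) = -1/62)
25/(-160) + 3087/I(39) = 25/(-160) + 3087/(-1/62) = 25*(-1/160) + 3087*(-62) = -5/32 - 191394 = -6124613/32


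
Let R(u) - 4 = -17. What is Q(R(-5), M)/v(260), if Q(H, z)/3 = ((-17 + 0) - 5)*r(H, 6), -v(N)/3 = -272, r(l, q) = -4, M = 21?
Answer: 11/34 ≈ 0.32353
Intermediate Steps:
R(u) = -13 (R(u) = 4 - 17 = -13)
v(N) = 816 (v(N) = -3*(-272) = 816)
Q(H, z) = 264 (Q(H, z) = 3*(((-17 + 0) - 5)*(-4)) = 3*((-17 - 5)*(-4)) = 3*(-22*(-4)) = 3*88 = 264)
Q(R(-5), M)/v(260) = 264/816 = 264*(1/816) = 11/34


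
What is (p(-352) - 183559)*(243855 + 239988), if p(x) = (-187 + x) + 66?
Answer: -89042594976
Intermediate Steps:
p(x) = -121 + x
(p(-352) - 183559)*(243855 + 239988) = ((-121 - 352) - 183559)*(243855 + 239988) = (-473 - 183559)*483843 = -184032*483843 = -89042594976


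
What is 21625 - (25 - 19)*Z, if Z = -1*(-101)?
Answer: 21019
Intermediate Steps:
Z = 101
21625 - (25 - 19)*Z = 21625 - (25 - 19)*101 = 21625 - 6*101 = 21625 - 1*606 = 21625 - 606 = 21019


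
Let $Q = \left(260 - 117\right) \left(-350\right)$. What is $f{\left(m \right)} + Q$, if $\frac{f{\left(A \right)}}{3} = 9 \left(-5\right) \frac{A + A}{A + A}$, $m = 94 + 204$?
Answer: $-50185$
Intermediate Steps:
$Q = -50050$ ($Q = 143 \left(-350\right) = -50050$)
$m = 298$
$f{\left(A \right)} = -135$ ($f{\left(A \right)} = 3 \cdot 9 \left(-5\right) \frac{A + A}{A + A} = 3 \left(- 45 \frac{2 A}{2 A}\right) = 3 \left(- 45 \cdot 2 A \frac{1}{2 A}\right) = 3 \left(\left(-45\right) 1\right) = 3 \left(-45\right) = -135$)
$f{\left(m \right)} + Q = -135 - 50050 = -50185$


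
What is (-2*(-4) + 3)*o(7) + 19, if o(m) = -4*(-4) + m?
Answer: 272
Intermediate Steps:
o(m) = 16 + m
(-2*(-4) + 3)*o(7) + 19 = (-2*(-4) + 3)*(16 + 7) + 19 = (8 + 3)*23 + 19 = 11*23 + 19 = 253 + 19 = 272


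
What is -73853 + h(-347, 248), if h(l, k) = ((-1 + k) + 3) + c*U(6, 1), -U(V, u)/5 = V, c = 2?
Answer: -73663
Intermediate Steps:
U(V, u) = -5*V
h(l, k) = -58 + k (h(l, k) = ((-1 + k) + 3) + 2*(-5*6) = (2 + k) + 2*(-30) = (2 + k) - 60 = -58 + k)
-73853 + h(-347, 248) = -73853 + (-58 + 248) = -73853 + 190 = -73663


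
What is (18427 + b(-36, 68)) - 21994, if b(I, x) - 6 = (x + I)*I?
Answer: -4713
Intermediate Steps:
b(I, x) = 6 + I*(I + x) (b(I, x) = 6 + (x + I)*I = 6 + (I + x)*I = 6 + I*(I + x))
(18427 + b(-36, 68)) - 21994 = (18427 + (6 + (-36)² - 36*68)) - 21994 = (18427 + (6 + 1296 - 2448)) - 21994 = (18427 - 1146) - 21994 = 17281 - 21994 = -4713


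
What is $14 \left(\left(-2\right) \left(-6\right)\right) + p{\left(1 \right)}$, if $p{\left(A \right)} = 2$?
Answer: $170$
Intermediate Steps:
$14 \left(\left(-2\right) \left(-6\right)\right) + p{\left(1 \right)} = 14 \left(\left(-2\right) \left(-6\right)\right) + 2 = 14 \cdot 12 + 2 = 168 + 2 = 170$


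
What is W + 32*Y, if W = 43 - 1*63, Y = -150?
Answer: -4820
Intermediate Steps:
W = -20 (W = 43 - 63 = -20)
W + 32*Y = -20 + 32*(-150) = -20 - 4800 = -4820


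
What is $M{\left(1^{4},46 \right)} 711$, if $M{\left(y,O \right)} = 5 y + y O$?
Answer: $36261$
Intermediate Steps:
$M{\left(y,O \right)} = 5 y + O y$
$M{\left(1^{4},46 \right)} 711 = 1^{4} \left(5 + 46\right) 711 = 1 \cdot 51 \cdot 711 = 51 \cdot 711 = 36261$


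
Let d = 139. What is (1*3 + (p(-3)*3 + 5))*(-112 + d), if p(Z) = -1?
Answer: 135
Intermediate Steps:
(1*3 + (p(-3)*3 + 5))*(-112 + d) = (1*3 + (-1*3 + 5))*(-112 + 139) = (3 + (-3 + 5))*27 = (3 + 2)*27 = 5*27 = 135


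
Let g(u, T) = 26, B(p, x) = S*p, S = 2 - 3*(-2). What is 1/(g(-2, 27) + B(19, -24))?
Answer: 1/178 ≈ 0.0056180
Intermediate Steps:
S = 8 (S = 2 + 6 = 8)
B(p, x) = 8*p
1/(g(-2, 27) + B(19, -24)) = 1/(26 + 8*19) = 1/(26 + 152) = 1/178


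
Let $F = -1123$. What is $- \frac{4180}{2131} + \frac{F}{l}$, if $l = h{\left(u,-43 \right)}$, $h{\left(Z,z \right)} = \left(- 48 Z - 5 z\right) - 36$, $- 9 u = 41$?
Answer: $- \frac{12166079}{2542283} \approx -4.7855$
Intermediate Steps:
$u = - \frac{41}{9}$ ($u = \left(- \frac{1}{9}\right) 41 = - \frac{41}{9} \approx -4.5556$)
$h{\left(Z,z \right)} = -36 - 48 Z - 5 z$
$l = \frac{1193}{3}$ ($l = -36 - - \frac{656}{3} - -215 = -36 + \frac{656}{3} + 215 = \frac{1193}{3} \approx 397.67$)
$- \frac{4180}{2131} + \frac{F}{l} = - \frac{4180}{2131} - \frac{1123}{\frac{1193}{3}} = \left(-4180\right) \frac{1}{2131} - \frac{3369}{1193} = - \frac{4180}{2131} - \frac{3369}{1193} = - \frac{12166079}{2542283}$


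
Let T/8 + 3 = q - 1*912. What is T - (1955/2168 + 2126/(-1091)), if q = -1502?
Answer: -45732732505/2365288 ≈ -19335.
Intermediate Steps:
T = -19336 (T = -24 + 8*(-1502 - 1*912) = -24 + 8*(-1502 - 912) = -24 + 8*(-2414) = -24 - 19312 = -19336)
T - (1955/2168 + 2126/(-1091)) = -19336 - (1955/2168 + 2126/(-1091)) = -19336 - (1955*(1/2168) + 2126*(-1/1091)) = -19336 - (1955/2168 - 2126/1091) = -19336 - 1*(-2476263/2365288) = -19336 + 2476263/2365288 = -45732732505/2365288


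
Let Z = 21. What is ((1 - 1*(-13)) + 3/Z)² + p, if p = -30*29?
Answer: -32829/49 ≈ -669.98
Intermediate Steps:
p = -870
((1 - 1*(-13)) + 3/Z)² + p = ((1 - 1*(-13)) + 3/21)² - 870 = ((1 + 13) + 3*(1/21))² - 870 = (14 + ⅐)² - 870 = (99/7)² - 870 = 9801/49 - 870 = -32829/49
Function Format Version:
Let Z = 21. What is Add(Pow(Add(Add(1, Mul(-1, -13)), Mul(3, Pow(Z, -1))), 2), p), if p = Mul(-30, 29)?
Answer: Rational(-32829, 49) ≈ -669.98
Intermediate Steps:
p = -870
Add(Pow(Add(Add(1, Mul(-1, -13)), Mul(3, Pow(Z, -1))), 2), p) = Add(Pow(Add(Add(1, Mul(-1, -13)), Mul(3, Pow(21, -1))), 2), -870) = Add(Pow(Add(Add(1, 13), Mul(3, Rational(1, 21))), 2), -870) = Add(Pow(Add(14, Rational(1, 7)), 2), -870) = Add(Pow(Rational(99, 7), 2), -870) = Add(Rational(9801, 49), -870) = Rational(-32829, 49)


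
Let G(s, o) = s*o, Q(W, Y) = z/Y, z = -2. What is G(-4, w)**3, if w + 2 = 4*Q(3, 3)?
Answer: 175616/27 ≈ 6504.3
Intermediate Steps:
Q(W, Y) = -2/Y
w = -14/3 (w = -2 + 4*(-2/3) = -2 - 8/3 = -14/3 ≈ -4.6667)
G(s, o) = o*s
G(-4, w)**3 = (-14/3*(-4))**3 = (56/3)**3 = 175616/27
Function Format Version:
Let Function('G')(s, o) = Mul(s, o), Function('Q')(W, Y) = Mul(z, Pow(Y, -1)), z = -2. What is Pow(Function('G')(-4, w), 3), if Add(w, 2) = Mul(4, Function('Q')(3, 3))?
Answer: Rational(175616, 27) ≈ 6504.3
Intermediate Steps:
Function('Q')(W, Y) = Mul(-2, Pow(Y, -1))
w = Rational(-14, 3) (w = Add(-2, Mul(4, Mul(-2, Pow(3, -1)))) = Add(-2, Mul(4, Mul(-2, Rational(1, 3)))) = Add(-2, Mul(4, Rational(-2, 3))) = Add(-2, Rational(-8, 3)) = Rational(-14, 3) ≈ -4.6667)
Function('G')(s, o) = Mul(o, s)
Pow(Function('G')(-4, w), 3) = Pow(Mul(Rational(-14, 3), -4), 3) = Pow(Rational(56, 3), 3) = Rational(175616, 27)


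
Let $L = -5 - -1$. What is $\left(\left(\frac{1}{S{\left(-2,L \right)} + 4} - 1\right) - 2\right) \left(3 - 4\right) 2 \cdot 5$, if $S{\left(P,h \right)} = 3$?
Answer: $\frac{200}{7} \approx 28.571$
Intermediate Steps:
$L = -4$ ($L = -5 + 1 = -4$)
$\left(\left(\frac{1}{S{\left(-2,L \right)} + 4} - 1\right) - 2\right) \left(3 - 4\right) 2 \cdot 5 = \left(\left(\frac{1}{3 + 4} - 1\right) - 2\right) \left(3 - 4\right) 2 \cdot 5 = \left(\left(\frac{1}{7} - 1\right) - 2\right) \left(\left(-1\right) 2\right) 5 = \left(\left(\frac{1}{7} - 1\right) - 2\right) \left(-2\right) 5 = \left(- \frac{6}{7} - 2\right) \left(-2\right) 5 = \left(- \frac{20}{7}\right) \left(-2\right) 5 = \frac{40}{7} \cdot 5 = \frac{200}{7}$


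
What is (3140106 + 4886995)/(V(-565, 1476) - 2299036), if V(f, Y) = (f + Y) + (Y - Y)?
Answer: -8027101/2298125 ≈ -3.4929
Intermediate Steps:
V(f, Y) = Y + f (V(f, Y) = (Y + f) + 0 = Y + f)
(3140106 + 4886995)/(V(-565, 1476) - 2299036) = (3140106 + 4886995)/((1476 - 565) - 2299036) = 8027101/(911 - 2299036) = 8027101/(-2298125) = 8027101*(-1/2298125) = -8027101/2298125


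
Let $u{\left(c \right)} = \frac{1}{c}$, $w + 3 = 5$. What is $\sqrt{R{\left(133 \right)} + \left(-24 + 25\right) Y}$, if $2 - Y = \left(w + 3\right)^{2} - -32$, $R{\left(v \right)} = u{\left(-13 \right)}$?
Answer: $\frac{2 i \sqrt{2327}}{13} \approx 7.4214 i$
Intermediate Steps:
$w = 2$ ($w = -3 + 5 = 2$)
$R{\left(v \right)} = - \frac{1}{13}$ ($R{\left(v \right)} = \frac{1}{-13} = - \frac{1}{13}$)
$Y = -55$ ($Y = 2 - \left(\left(2 + 3\right)^{2} - -32\right) = 2 - \left(5^{2} + 32\right) = 2 - \left(25 + 32\right) = 2 - 57 = -55$)
$\sqrt{R{\left(133 \right)} + \left(-24 + 25\right) Y} = \sqrt{- \frac{1}{13} + \left(-24 + 25\right) \left(-55\right)} = \sqrt{- \frac{1}{13} + 1 \left(-55\right)} = \sqrt{- \frac{1}{13} - 55} = \sqrt{- \frac{716}{13}} = \frac{2 i \sqrt{2327}}{13}$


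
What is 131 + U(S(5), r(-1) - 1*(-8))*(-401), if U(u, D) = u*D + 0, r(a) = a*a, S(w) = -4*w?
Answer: 72311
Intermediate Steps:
r(a) = a²
U(u, D) = D*u (U(u, D) = D*u + 0 = D*u)
131 + U(S(5), r(-1) - 1*(-8))*(-401) = 131 + (((-1)² - 1*(-8))*(-4*5))*(-401) = 131 + ((1 + 8)*(-20))*(-401) = 131 + (9*(-20))*(-401) = 131 - 180*(-401) = 131 + 72180 = 72311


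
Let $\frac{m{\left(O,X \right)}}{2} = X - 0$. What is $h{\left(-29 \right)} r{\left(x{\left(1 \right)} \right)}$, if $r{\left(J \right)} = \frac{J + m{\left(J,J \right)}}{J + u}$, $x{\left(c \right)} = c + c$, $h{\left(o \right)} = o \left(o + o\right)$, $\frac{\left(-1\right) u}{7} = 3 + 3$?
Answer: $- \frac{2523}{10} \approx -252.3$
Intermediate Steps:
$m{\left(O,X \right)} = 2 X$ ($m{\left(O,X \right)} = 2 \left(X - 0\right) = 2 \left(X + 0\right) = 2 X$)
$u = -42$ ($u = - 7 \left(3 + 3\right) = \left(-7\right) 6 = -42$)
$h{\left(o \right)} = 2 o^{2}$ ($h{\left(o \right)} = o 2 o = 2 o^{2}$)
$x{\left(c \right)} = 2 c$
$r{\left(J \right)} = \frac{3 J}{-42 + J}$ ($r{\left(J \right)} = \frac{J + 2 J}{J - 42} = \frac{3 J}{-42 + J}$)
$h{\left(-29 \right)} r{\left(x{\left(1 \right)} \right)} = 2 \left(-29\right)^{2} \frac{3 \cdot 2 \cdot 1}{-42 + 2 \cdot 1} = 2 \cdot 841 \cdot 3 \cdot 2 \frac{1}{-42 + 2} = 1682 \cdot 3 \cdot 2 \frac{1}{-40} = 1682 \cdot 3 \cdot 2 \left(- \frac{1}{40}\right) = 1682 \left(- \frac{3}{20}\right) = - \frac{2523}{10}$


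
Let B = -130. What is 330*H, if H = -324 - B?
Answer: -64020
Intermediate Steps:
H = -194 (H = -324 - 1*(-130) = -324 + 130 = -194)
330*H = 330*(-194) = -64020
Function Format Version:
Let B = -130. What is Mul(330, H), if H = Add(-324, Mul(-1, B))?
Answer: -64020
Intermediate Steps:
H = -194 (H = Add(-324, Mul(-1, -130)) = Add(-324, 130) = -194)
Mul(330, H) = Mul(330, -194) = -64020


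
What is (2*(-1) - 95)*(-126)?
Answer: 12222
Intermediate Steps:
(2*(-1) - 95)*(-126) = (-2 - 95)*(-126) = -97*(-126) = 12222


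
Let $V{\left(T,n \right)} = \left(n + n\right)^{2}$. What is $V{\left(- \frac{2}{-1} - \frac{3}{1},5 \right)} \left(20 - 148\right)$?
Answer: $-12800$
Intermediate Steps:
$V{\left(T,n \right)} = 4 n^{2}$ ($V{\left(T,n \right)} = \left(2 n\right)^{2} = 4 n^{2}$)
$V{\left(- \frac{2}{-1} - \frac{3}{1},5 \right)} \left(20 - 148\right) = 4 \cdot 5^{2} \left(20 - 148\right) = 4 \cdot 25 \left(-128\right) = 100 \left(-128\right) = -12800$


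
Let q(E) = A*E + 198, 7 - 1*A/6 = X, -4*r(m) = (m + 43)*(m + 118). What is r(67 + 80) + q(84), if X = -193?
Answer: 176821/2 ≈ 88411.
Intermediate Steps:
r(m) = -(43 + m)*(118 + m)/4 (r(m) = -(m + 43)*(m + 118)/4 = -(43 + m)*(118 + m)/4)
A = 1200 (A = 42 - 6*(-193) = 42 + 1158 = 1200)
q(E) = 198 + 1200*E (q(E) = 1200*E + 198 = 198 + 1200*E)
r(67 + 80) + q(84) = (-2537/2 - 161*(67 + 80)/4 - (67 + 80)**2/4) + (198 + 1200*84) = (-2537/2 - 161/4*147 - 1/4*147**2) + (198 + 100800) = (-2537/2 - 23667/4 - 1/4*21609) + 100998 = (-2537/2 - 23667/4 - 21609/4) + 100998 = -25175/2 + 100998 = 176821/2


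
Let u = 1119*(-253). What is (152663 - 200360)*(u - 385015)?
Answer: 31867415034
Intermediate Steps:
u = -283107
(152663 - 200360)*(u - 385015) = (152663 - 200360)*(-283107 - 385015) = -47697*(-668122) = 31867415034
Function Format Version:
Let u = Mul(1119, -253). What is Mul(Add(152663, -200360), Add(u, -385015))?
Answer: 31867415034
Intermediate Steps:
u = -283107
Mul(Add(152663, -200360), Add(u, -385015)) = Mul(Add(152663, -200360), Add(-283107, -385015)) = Mul(-47697, -668122) = 31867415034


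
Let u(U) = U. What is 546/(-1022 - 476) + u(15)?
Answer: 1566/107 ≈ 14.636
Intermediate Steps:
546/(-1022 - 476) + u(15) = 546/(-1022 - 476) + 15 = 546/(-1498) + 15 = -1/1498*546 + 15 = -39/107 + 15 = 1566/107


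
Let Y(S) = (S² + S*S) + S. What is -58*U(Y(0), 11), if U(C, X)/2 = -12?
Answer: 1392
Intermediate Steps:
Y(S) = S + 2*S² (Y(S) = (S² + S²) + S = 2*S² + S = S + 2*S²)
U(C, X) = -24 (U(C, X) = 2*(-12) = -24)
-58*U(Y(0), 11) = -58*(-24) = 1392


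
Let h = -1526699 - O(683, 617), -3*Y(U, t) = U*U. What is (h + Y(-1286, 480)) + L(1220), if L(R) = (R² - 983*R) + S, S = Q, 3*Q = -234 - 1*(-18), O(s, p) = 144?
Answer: -5367121/3 ≈ -1.7890e+6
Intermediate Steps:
Q = -72 (Q = (-234 - 1*(-18))/3 = (-234 + 18)/3 = (⅓)*(-216) = -72)
S = -72
L(R) = -72 + R² - 983*R (L(R) = (R² - 983*R) - 72 = -72 + R² - 983*R)
Y(U, t) = -U²/3 (Y(U, t) = -U*U/3 = -U²/3)
h = -1526843 (h = -1526699 - 1*144 = -1526699 - 144 = -1526843)
(h + Y(-1286, 480)) + L(1220) = (-1526843 - ⅓*(-1286)²) + (-72 + 1220² - 983*1220) = (-1526843 - ⅓*1653796) + (-72 + 1488400 - 1199260) = (-1526843 - 1653796/3) + 289068 = -6234325/3 + 289068 = -5367121/3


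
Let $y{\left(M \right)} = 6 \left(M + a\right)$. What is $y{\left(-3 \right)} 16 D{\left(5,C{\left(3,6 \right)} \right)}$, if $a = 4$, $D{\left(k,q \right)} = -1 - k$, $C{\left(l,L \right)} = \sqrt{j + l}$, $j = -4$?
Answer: $-576$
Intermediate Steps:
$C{\left(l,L \right)} = \sqrt{-4 + l}$
$y{\left(M \right)} = 24 + 6 M$ ($y{\left(M \right)} = 6 \left(M + 4\right) = 6 \left(4 + M\right) = 24 + 6 M$)
$y{\left(-3 \right)} 16 D{\left(5,C{\left(3,6 \right)} \right)} = \left(24 + 6 \left(-3\right)\right) 16 \left(-1 - 5\right) = \left(24 - 18\right) 16 \left(-1 - 5\right) = 6 \cdot 16 \left(-6\right) = 96 \left(-6\right) = -576$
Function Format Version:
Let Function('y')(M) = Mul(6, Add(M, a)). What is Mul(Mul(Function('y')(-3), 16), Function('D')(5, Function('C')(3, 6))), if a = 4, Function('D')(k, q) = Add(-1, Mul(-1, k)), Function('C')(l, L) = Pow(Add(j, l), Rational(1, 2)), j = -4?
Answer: -576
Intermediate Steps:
Function('C')(l, L) = Pow(Add(-4, l), Rational(1, 2))
Function('y')(M) = Add(24, Mul(6, M)) (Function('y')(M) = Mul(6, Add(M, 4)) = Mul(6, Add(4, M)) = Add(24, Mul(6, M)))
Mul(Mul(Function('y')(-3), 16), Function('D')(5, Function('C')(3, 6))) = Mul(Mul(Add(24, Mul(6, -3)), 16), Add(-1, Mul(-1, 5))) = Mul(Mul(Add(24, -18), 16), Add(-1, -5)) = Mul(Mul(6, 16), -6) = Mul(96, -6) = -576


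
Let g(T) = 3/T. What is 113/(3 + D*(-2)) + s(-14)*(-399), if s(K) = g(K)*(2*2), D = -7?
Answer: 5927/17 ≈ 348.65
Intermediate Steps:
s(K) = 12/K (s(K) = (3/K)*(2*2) = (3/K)*4 = 12/K)
113/(3 + D*(-2)) + s(-14)*(-399) = 113/(3 - 7*(-2)) + (12/(-14))*(-399) = 113/(3 + 14) + (12*(-1/14))*(-399) = 113/17 - 6/7*(-399) = 113*(1/17) + 342 = 113/17 + 342 = 5927/17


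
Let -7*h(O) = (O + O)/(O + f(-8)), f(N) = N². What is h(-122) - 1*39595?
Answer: -8037907/203 ≈ -39596.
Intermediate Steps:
h(O) = -2*O/(7*(64 + O)) (h(O) = -(O + O)/(7*(O + (-8)²)) = -2*O/(7*(O + 64)) = -2*O/(7*(64 + O)))
h(-122) - 1*39595 = -2*(-122)/(448 + 7*(-122)) - 1*39595 = -2*(-122)/(448 - 854) - 39595 = -2*(-122)/(-406) - 39595 = -2*(-122)*(-1/406) - 39595 = -122/203 - 39595 = -8037907/203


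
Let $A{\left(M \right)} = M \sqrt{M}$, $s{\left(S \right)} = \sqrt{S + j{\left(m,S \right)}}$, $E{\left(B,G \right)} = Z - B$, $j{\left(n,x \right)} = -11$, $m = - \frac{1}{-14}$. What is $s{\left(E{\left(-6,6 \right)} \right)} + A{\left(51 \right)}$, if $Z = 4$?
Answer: $i + 51 \sqrt{51} \approx 364.21 + 1.0 i$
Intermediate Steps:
$m = \frac{1}{14}$ ($m = \left(-1\right) \left(- \frac{1}{14}\right) = \frac{1}{14} \approx 0.071429$)
$E{\left(B,G \right)} = 4 - B$
$s{\left(S \right)} = \sqrt{-11 + S}$ ($s{\left(S \right)} = \sqrt{S - 11} = \sqrt{-11 + S}$)
$A{\left(M \right)} = M^{\frac{3}{2}}$
$s{\left(E{\left(-6,6 \right)} \right)} + A{\left(51 \right)} = \sqrt{-11 + \left(4 - -6\right)} + 51^{\frac{3}{2}} = \sqrt{-11 + \left(4 + 6\right)} + 51 \sqrt{51} = \sqrt{-11 + 10} + 51 \sqrt{51} = \sqrt{-1} + 51 \sqrt{51} = i + 51 \sqrt{51}$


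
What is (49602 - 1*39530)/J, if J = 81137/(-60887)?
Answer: -613253864/81137 ≈ -7558.3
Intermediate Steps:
J = -81137/60887 (J = 81137*(-1/60887) = -81137/60887 ≈ -1.3326)
(49602 - 1*39530)/J = (49602 - 1*39530)/(-81137/60887) = (49602 - 39530)*(-60887/81137) = 10072*(-60887/81137) = -613253864/81137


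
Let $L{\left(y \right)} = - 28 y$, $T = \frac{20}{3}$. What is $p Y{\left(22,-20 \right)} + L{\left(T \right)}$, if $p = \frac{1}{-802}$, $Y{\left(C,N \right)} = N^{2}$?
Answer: $- \frac{225160}{1203} \approx -187.17$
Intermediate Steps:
$T = \frac{20}{3}$ ($T = 20 \cdot \frac{1}{3} = \frac{20}{3} \approx 6.6667$)
$p = - \frac{1}{802} \approx -0.0012469$
$p Y{\left(22,-20 \right)} + L{\left(T \right)} = - \frac{\left(-20\right)^{2}}{802} - \frac{560}{3} = \left(- \frac{1}{802}\right) 400 - \frac{560}{3} = - \frac{200}{401} - \frac{560}{3} = - \frac{225160}{1203}$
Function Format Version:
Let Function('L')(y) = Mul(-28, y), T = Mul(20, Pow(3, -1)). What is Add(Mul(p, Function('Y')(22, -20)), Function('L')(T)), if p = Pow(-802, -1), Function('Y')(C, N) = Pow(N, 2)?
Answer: Rational(-225160, 1203) ≈ -187.17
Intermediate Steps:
T = Rational(20, 3) (T = Mul(20, Rational(1, 3)) = Rational(20, 3) ≈ 6.6667)
p = Rational(-1, 802) ≈ -0.0012469
Add(Mul(p, Function('Y')(22, -20)), Function('L')(T)) = Add(Mul(Rational(-1, 802), Pow(-20, 2)), Mul(-28, Rational(20, 3))) = Add(Mul(Rational(-1, 802), 400), Rational(-560, 3)) = Add(Rational(-200, 401), Rational(-560, 3)) = Rational(-225160, 1203)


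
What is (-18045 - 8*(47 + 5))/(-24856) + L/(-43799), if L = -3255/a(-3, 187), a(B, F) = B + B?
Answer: 113584137/155523992 ≈ 0.73033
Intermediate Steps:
a(B, F) = 2*B
L = 1085/2 (L = -3255/(2*(-3)) = -3255/(-6) = -3255*(-⅙) = 1085/2 ≈ 542.50)
(-18045 - 8*(47 + 5))/(-24856) + L/(-43799) = (-18045 - 8*(47 + 5))/(-24856) + (1085/2)/(-43799) = (-18045 - 8*52)*(-1/24856) + (1085/2)*(-1/43799) = (-18045 - 1*416)*(-1/24856) - 155/12514 = (-18045 - 416)*(-1/24856) - 155/12514 = -18461*(-1/24856) - 155/12514 = 18461/24856 - 155/12514 = 113584137/155523992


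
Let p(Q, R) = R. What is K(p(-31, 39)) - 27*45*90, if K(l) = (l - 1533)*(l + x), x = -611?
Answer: 745218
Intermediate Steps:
K(l) = (-1533 + l)*(-611 + l) (K(l) = (l - 1533)*(l - 611) = (-1533 + l)*(-611 + l))
K(p(-31, 39)) - 27*45*90 = (936663 + 39² - 2144*39) - 27*45*90 = (936663 + 1521 - 83616) - 1215*90 = 854568 - 1*109350 = 854568 - 109350 = 745218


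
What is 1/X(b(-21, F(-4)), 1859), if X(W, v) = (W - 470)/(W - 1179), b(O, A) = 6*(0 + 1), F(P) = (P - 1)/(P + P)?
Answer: 1173/464 ≈ 2.5280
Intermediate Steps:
F(P) = (-1 + P)/(2*P) (F(P) = (-1 + P)/((2*P)) = (-1 + P)*(1/(2*P)) = (-1 + P)/(2*P))
b(O, A) = 6 (b(O, A) = 6*1 = 6)
X(W, v) = (-470 + W)/(-1179 + W)
1/X(b(-21, F(-4)), 1859) = 1/((-470 + 6)/(-1179 + 6)) = 1/(-464/(-1173)) = 1/(-1/1173*(-464)) = 1/(464/1173) = 1173/464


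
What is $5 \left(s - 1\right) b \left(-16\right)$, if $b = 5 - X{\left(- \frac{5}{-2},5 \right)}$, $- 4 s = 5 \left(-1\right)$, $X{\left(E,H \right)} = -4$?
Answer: $-180$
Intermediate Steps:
$s = \frac{5}{4}$ ($s = - \frac{5 \left(-1\right)}{4} = \left(- \frac{1}{4}\right) \left(-5\right) = \frac{5}{4} \approx 1.25$)
$b = 9$ ($b = 5 - -4 = 5 + 4 = 9$)
$5 \left(s - 1\right) b \left(-16\right) = 5 \left(\frac{5}{4} - 1\right) 9 \left(-16\right) = 5 \cdot \frac{1}{4} \cdot 9 \left(-16\right) = 5 \cdot \frac{9}{4} \left(-16\right) = \frac{45}{4} \left(-16\right) = -180$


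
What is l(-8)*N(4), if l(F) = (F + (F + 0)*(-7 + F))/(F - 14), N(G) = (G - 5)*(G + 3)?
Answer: 392/11 ≈ 35.636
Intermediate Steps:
N(G) = (-5 + G)*(3 + G)
l(F) = (F + F*(-7 + F))/(-14 + F)
l(-8)*N(4) = (-8*(-6 - 8)/(-14 - 8))*(-15 + 4² - 2*4) = (-8*(-14)/(-22))*(-15 + 16 - 8) = -8*(-1/22)*(-14)*(-7) = -56/11*(-7) = 392/11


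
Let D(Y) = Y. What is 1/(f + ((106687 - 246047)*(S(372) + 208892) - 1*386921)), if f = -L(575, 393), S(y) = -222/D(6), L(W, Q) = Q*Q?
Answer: -1/29106574170 ≈ -3.4357e-11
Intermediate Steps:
L(W, Q) = Q²
S(y) = -37 (S(y) = -222/6 = -222*⅙ = -37)
f = -154449 (f = -1*393² = -1*154449 = -154449)
1/(f + ((106687 - 246047)*(S(372) + 208892) - 1*386921)) = 1/(-154449 + ((106687 - 246047)*(-37 + 208892) - 1*386921)) = 1/(-154449 + (-139360*208855 - 386921)) = 1/(-154449 + (-29106032800 - 386921)) = 1/(-154449 - 29106419721) = 1/(-29106574170) = -1/29106574170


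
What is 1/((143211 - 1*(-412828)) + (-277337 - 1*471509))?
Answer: -1/192807 ≈ -5.1865e-6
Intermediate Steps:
1/((143211 - 1*(-412828)) + (-277337 - 1*471509)) = 1/((143211 + 412828) + (-277337 - 471509)) = 1/(556039 - 748846) = 1/(-192807) = -1/192807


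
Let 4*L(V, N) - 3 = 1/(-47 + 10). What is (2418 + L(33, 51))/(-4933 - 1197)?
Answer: -178987/453620 ≈ -0.39457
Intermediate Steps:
L(V, N) = 55/74 (L(V, N) = 3/4 + 1/(4*(-47 + 10)) = 3/4 + (1/4)/(-37) = 3/4 + (1/4)*(-1/37) = 3/4 - 1/148 = 55/74)
(2418 + L(33, 51))/(-4933 - 1197) = (2418 + 55/74)/(-4933 - 1197) = (178987/74)/(-6130) = (178987/74)*(-1/6130) = -178987/453620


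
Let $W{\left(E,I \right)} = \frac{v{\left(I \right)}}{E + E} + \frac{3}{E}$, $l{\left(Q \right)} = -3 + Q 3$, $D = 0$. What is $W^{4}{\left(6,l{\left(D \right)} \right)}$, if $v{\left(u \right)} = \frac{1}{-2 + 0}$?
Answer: $\frac{14641}{331776} \approx 0.044129$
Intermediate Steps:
$v{\left(u \right)} = - \frac{1}{2}$ ($v{\left(u \right)} = \frac{1}{-2} = - \frac{1}{2}$)
$l{\left(Q \right)} = -3 + 3 Q$
$W{\left(E,I \right)} = \frac{11}{4 E}$ ($W{\left(E,I \right)} = - \frac{1}{2 \left(E + E\right)} + \frac{3}{E} = - \frac{1}{2 \cdot 2 E} + \frac{3}{E} = - \frac{\frac{1}{2} \frac{1}{E}}{2} + \frac{3}{E} = - \frac{1}{4 E} + \frac{3}{E} = \frac{11}{4 E}$)
$W^{4}{\left(6,l{\left(D \right)} \right)} = \left(\frac{11}{4 \cdot 6}\right)^{4} = \left(\frac{11}{4} \cdot \frac{1}{6}\right)^{4} = \left(\frac{11}{24}\right)^{4} = \frac{14641}{331776}$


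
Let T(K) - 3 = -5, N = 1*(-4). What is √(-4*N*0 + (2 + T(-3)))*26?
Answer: 0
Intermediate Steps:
N = -4
T(K) = -2 (T(K) = 3 - 5 = -2)
√(-4*N*0 + (2 + T(-3)))*26 = √(-4*(-4)*0 + (2 - 2))*26 = √(16*0 + 0)*26 = √(0 + 0)*26 = √0*26 = 0*26 = 0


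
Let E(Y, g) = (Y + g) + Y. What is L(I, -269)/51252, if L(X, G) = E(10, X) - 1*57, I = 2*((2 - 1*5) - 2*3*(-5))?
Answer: 17/51252 ≈ 0.00033169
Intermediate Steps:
E(Y, g) = g + 2*Y
I = 54 (I = 2*((2 - 5) - 6*(-5)) = 2*(-3 + 30) = 2*27 = 54)
L(X, G) = -37 + X (L(X, G) = (X + 2*10) - 1*57 = (X + 20) - 57 = (20 + X) - 57 = -37 + X)
L(I, -269)/51252 = (-37 + 54)/51252 = 17*(1/51252) = 17/51252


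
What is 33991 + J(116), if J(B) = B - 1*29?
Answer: 34078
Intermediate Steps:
J(B) = -29 + B (J(B) = B - 29 = -29 + B)
33991 + J(116) = 33991 + (-29 + 116) = 33991 + 87 = 34078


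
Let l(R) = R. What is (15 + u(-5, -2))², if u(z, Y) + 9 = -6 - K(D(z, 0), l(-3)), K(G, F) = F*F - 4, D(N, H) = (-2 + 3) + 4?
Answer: 25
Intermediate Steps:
D(N, H) = 5 (D(N, H) = 1 + 4 = 5)
K(G, F) = -4 + F² (K(G, F) = F² - 4 = -4 + F²)
u(z, Y) = -20 (u(z, Y) = -9 + (-6 - (-4 + (-3)²)) = -9 + (-6 - (-4 + 9)) = -9 + (-6 - 1*5) = -9 + (-6 - 5) = -9 - 11 = -20)
(15 + u(-5, -2))² = (15 - 20)² = (-5)² = 25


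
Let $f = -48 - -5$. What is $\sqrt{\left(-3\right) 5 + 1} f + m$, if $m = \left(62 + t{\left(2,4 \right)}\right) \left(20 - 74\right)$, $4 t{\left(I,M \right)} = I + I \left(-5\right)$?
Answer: $-3240 - 43 i \sqrt{14} \approx -3240.0 - 160.89 i$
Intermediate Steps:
$f = -43$ ($f = -48 + 5 = -43$)
$t{\left(I,M \right)} = - I$ ($t{\left(I,M \right)} = \frac{I + I \left(-5\right)}{4} = \frac{I - 5 I}{4} = \frac{\left(-4\right) I}{4} = - I$)
$m = -3240$ ($m = \left(62 - 2\right) \left(20 - 74\right) = \left(62 - 2\right) \left(-54\right) = 60 \left(-54\right) = -3240$)
$\sqrt{\left(-3\right) 5 + 1} f + m = \sqrt{\left(-3\right) 5 + 1} \left(-43\right) - 3240 = \sqrt{-15 + 1} \left(-43\right) - 3240 = \sqrt{-14} \left(-43\right) - 3240 = i \sqrt{14} \left(-43\right) - 3240 = - 43 i \sqrt{14} - 3240 = -3240 - 43 i \sqrt{14}$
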